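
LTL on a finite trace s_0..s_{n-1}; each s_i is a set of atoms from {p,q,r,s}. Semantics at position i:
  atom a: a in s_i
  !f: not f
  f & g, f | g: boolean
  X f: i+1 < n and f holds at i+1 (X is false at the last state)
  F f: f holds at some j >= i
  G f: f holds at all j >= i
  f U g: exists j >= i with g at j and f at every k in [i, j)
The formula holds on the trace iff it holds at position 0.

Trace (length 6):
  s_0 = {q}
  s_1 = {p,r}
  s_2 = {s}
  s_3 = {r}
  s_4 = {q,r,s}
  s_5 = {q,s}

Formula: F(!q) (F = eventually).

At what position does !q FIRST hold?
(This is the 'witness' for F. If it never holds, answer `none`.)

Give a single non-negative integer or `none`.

s_0={q}: !q=False q=True
s_1={p,r}: !q=True q=False
s_2={s}: !q=True q=False
s_3={r}: !q=True q=False
s_4={q,r,s}: !q=False q=True
s_5={q,s}: !q=False q=True
F(!q) holds; first witness at position 1.

Answer: 1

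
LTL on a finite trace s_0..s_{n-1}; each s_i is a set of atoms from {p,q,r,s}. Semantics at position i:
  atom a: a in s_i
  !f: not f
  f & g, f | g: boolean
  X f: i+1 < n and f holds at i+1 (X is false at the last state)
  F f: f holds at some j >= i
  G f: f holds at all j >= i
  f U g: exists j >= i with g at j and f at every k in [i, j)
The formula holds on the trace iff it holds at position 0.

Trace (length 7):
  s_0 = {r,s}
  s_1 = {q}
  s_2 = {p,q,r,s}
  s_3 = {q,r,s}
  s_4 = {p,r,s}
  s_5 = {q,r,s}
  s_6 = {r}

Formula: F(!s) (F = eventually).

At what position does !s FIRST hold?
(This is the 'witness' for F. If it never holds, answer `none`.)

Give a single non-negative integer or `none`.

Answer: 1

Derivation:
s_0={r,s}: !s=False s=True
s_1={q}: !s=True s=False
s_2={p,q,r,s}: !s=False s=True
s_3={q,r,s}: !s=False s=True
s_4={p,r,s}: !s=False s=True
s_5={q,r,s}: !s=False s=True
s_6={r}: !s=True s=False
F(!s) holds; first witness at position 1.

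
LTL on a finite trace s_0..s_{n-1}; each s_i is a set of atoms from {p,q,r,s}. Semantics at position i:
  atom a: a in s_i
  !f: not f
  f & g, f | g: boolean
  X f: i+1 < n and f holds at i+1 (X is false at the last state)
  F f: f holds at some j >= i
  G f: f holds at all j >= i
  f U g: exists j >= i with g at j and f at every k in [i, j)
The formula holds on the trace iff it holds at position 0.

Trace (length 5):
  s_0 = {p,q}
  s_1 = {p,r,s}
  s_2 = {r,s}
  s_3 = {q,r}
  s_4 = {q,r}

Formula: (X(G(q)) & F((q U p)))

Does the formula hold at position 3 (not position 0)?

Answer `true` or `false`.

Answer: false

Derivation:
s_0={p,q}: (X(G(q)) & F((q U p)))=False X(G(q))=False G(q)=False q=True F((q U p))=True (q U p)=True p=True
s_1={p,r,s}: (X(G(q)) & F((q U p)))=False X(G(q))=False G(q)=False q=False F((q U p))=True (q U p)=True p=True
s_2={r,s}: (X(G(q)) & F((q U p)))=False X(G(q))=True G(q)=False q=False F((q U p))=False (q U p)=False p=False
s_3={q,r}: (X(G(q)) & F((q U p)))=False X(G(q))=True G(q)=True q=True F((q U p))=False (q U p)=False p=False
s_4={q,r}: (X(G(q)) & F((q U p)))=False X(G(q))=False G(q)=True q=True F((q U p))=False (q U p)=False p=False
Evaluating at position 3: result = False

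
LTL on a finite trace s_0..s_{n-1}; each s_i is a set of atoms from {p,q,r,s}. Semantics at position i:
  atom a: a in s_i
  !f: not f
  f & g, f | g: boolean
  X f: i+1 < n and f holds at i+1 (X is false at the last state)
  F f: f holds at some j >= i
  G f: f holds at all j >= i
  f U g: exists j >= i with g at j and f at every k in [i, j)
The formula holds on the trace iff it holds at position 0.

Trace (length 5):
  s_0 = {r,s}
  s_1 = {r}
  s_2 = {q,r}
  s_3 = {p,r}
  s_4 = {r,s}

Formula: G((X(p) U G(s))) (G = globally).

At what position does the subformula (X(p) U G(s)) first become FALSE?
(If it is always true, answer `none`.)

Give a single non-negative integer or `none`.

Answer: 0

Derivation:
s_0={r,s}: (X(p) U G(s))=False X(p)=False p=False G(s)=False s=True
s_1={r}: (X(p) U G(s))=False X(p)=False p=False G(s)=False s=False
s_2={q,r}: (X(p) U G(s))=False X(p)=True p=False G(s)=False s=False
s_3={p,r}: (X(p) U G(s))=False X(p)=False p=True G(s)=False s=False
s_4={r,s}: (X(p) U G(s))=True X(p)=False p=False G(s)=True s=True
G((X(p) U G(s))) holds globally = False
First violation at position 0.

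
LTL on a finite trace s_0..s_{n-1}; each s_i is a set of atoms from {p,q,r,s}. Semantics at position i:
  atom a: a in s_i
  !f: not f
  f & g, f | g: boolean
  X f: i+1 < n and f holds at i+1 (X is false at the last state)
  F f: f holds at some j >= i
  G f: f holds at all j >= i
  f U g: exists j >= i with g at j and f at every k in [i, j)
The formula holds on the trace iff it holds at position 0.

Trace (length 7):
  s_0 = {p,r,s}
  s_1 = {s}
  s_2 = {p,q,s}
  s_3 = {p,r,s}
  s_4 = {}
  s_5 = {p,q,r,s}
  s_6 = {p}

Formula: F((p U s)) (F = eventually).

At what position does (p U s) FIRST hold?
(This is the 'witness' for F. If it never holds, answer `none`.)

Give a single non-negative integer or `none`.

s_0={p,r,s}: (p U s)=True p=True s=True
s_1={s}: (p U s)=True p=False s=True
s_2={p,q,s}: (p U s)=True p=True s=True
s_3={p,r,s}: (p U s)=True p=True s=True
s_4={}: (p U s)=False p=False s=False
s_5={p,q,r,s}: (p U s)=True p=True s=True
s_6={p}: (p U s)=False p=True s=False
F((p U s)) holds; first witness at position 0.

Answer: 0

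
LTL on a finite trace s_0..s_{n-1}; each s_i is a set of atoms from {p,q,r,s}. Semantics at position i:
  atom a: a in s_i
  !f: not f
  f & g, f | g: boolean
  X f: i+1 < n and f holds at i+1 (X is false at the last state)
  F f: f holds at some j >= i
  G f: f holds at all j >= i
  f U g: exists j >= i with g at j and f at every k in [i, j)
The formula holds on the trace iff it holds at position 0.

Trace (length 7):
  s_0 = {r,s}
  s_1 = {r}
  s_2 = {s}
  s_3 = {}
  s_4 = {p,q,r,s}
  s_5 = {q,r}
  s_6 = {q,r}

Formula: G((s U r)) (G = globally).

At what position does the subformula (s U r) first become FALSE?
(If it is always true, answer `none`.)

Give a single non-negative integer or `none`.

s_0={r,s}: (s U r)=True s=True r=True
s_1={r}: (s U r)=True s=False r=True
s_2={s}: (s U r)=False s=True r=False
s_3={}: (s U r)=False s=False r=False
s_4={p,q,r,s}: (s U r)=True s=True r=True
s_5={q,r}: (s U r)=True s=False r=True
s_6={q,r}: (s U r)=True s=False r=True
G((s U r)) holds globally = False
First violation at position 2.

Answer: 2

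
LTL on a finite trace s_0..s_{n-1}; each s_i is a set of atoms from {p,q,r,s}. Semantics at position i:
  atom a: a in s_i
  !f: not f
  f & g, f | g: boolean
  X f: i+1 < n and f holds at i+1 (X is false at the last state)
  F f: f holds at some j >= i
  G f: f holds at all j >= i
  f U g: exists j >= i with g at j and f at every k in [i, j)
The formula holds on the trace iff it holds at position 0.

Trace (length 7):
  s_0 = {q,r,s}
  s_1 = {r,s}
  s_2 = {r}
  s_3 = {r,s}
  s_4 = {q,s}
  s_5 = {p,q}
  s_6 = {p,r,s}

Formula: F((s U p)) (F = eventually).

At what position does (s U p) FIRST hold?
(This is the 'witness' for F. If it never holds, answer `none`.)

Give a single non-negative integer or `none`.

Answer: 3

Derivation:
s_0={q,r,s}: (s U p)=False s=True p=False
s_1={r,s}: (s U p)=False s=True p=False
s_2={r}: (s U p)=False s=False p=False
s_3={r,s}: (s U p)=True s=True p=False
s_4={q,s}: (s U p)=True s=True p=False
s_5={p,q}: (s U p)=True s=False p=True
s_6={p,r,s}: (s U p)=True s=True p=True
F((s U p)) holds; first witness at position 3.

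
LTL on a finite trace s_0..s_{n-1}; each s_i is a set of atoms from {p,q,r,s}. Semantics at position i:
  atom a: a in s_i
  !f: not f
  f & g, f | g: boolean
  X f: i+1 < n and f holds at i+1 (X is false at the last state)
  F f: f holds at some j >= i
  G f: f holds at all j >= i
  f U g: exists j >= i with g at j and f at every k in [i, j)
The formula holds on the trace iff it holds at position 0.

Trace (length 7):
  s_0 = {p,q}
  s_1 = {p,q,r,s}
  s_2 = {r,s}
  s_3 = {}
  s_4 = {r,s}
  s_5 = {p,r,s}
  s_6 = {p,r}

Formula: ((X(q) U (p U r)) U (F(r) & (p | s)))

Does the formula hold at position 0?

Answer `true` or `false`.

s_0={p,q}: ((X(q) U (p U r)) U (F(r) & (p | s)))=True (X(q) U (p U r))=True X(q)=True q=True (p U r)=True p=True r=False (F(r) & (p | s))=True F(r)=True (p | s)=True s=False
s_1={p,q,r,s}: ((X(q) U (p U r)) U (F(r) & (p | s)))=True (X(q) U (p U r))=True X(q)=False q=True (p U r)=True p=True r=True (F(r) & (p | s))=True F(r)=True (p | s)=True s=True
s_2={r,s}: ((X(q) U (p U r)) U (F(r) & (p | s)))=True (X(q) U (p U r))=True X(q)=False q=False (p U r)=True p=False r=True (F(r) & (p | s))=True F(r)=True (p | s)=True s=True
s_3={}: ((X(q) U (p U r)) U (F(r) & (p | s)))=False (X(q) U (p U r))=False X(q)=False q=False (p U r)=False p=False r=False (F(r) & (p | s))=False F(r)=True (p | s)=False s=False
s_4={r,s}: ((X(q) U (p U r)) U (F(r) & (p | s)))=True (X(q) U (p U r))=True X(q)=False q=False (p U r)=True p=False r=True (F(r) & (p | s))=True F(r)=True (p | s)=True s=True
s_5={p,r,s}: ((X(q) U (p U r)) U (F(r) & (p | s)))=True (X(q) U (p U r))=True X(q)=False q=False (p U r)=True p=True r=True (F(r) & (p | s))=True F(r)=True (p | s)=True s=True
s_6={p,r}: ((X(q) U (p U r)) U (F(r) & (p | s)))=True (X(q) U (p U r))=True X(q)=False q=False (p U r)=True p=True r=True (F(r) & (p | s))=True F(r)=True (p | s)=True s=False

Answer: true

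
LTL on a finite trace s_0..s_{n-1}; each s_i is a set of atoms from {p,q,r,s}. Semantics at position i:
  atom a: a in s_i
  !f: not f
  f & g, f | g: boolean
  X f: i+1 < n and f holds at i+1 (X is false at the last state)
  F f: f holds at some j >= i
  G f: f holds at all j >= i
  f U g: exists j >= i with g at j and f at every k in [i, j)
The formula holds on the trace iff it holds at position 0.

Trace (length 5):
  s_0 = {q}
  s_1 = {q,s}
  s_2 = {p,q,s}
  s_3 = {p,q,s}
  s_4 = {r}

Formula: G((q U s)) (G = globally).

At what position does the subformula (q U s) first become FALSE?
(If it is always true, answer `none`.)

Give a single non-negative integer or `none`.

s_0={q}: (q U s)=True q=True s=False
s_1={q,s}: (q U s)=True q=True s=True
s_2={p,q,s}: (q U s)=True q=True s=True
s_3={p,q,s}: (q U s)=True q=True s=True
s_4={r}: (q U s)=False q=False s=False
G((q U s)) holds globally = False
First violation at position 4.

Answer: 4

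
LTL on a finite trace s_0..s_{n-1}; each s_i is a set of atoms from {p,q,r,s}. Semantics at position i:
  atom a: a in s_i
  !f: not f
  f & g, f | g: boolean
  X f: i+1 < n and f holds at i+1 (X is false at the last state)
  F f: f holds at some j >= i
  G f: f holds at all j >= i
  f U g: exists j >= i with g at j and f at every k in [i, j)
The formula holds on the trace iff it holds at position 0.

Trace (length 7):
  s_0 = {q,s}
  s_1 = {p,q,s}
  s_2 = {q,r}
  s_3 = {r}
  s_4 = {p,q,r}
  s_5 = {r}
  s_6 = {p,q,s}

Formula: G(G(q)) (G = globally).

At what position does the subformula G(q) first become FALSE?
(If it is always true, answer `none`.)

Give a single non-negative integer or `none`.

Answer: 0

Derivation:
s_0={q,s}: G(q)=False q=True
s_1={p,q,s}: G(q)=False q=True
s_2={q,r}: G(q)=False q=True
s_3={r}: G(q)=False q=False
s_4={p,q,r}: G(q)=False q=True
s_5={r}: G(q)=False q=False
s_6={p,q,s}: G(q)=True q=True
G(G(q)) holds globally = False
First violation at position 0.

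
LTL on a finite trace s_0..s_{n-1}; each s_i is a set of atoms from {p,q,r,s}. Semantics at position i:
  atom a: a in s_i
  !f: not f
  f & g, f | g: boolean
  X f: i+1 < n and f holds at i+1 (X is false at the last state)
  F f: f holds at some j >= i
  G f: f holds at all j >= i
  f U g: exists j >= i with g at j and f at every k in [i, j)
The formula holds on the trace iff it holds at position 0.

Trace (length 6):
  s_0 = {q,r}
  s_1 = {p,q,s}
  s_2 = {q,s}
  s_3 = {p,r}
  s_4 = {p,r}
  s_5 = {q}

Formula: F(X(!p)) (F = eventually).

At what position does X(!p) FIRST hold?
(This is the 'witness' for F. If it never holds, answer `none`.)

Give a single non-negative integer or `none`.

s_0={q,r}: X(!p)=False !p=True p=False
s_1={p,q,s}: X(!p)=True !p=False p=True
s_2={q,s}: X(!p)=False !p=True p=False
s_3={p,r}: X(!p)=False !p=False p=True
s_4={p,r}: X(!p)=True !p=False p=True
s_5={q}: X(!p)=False !p=True p=False
F(X(!p)) holds; first witness at position 1.

Answer: 1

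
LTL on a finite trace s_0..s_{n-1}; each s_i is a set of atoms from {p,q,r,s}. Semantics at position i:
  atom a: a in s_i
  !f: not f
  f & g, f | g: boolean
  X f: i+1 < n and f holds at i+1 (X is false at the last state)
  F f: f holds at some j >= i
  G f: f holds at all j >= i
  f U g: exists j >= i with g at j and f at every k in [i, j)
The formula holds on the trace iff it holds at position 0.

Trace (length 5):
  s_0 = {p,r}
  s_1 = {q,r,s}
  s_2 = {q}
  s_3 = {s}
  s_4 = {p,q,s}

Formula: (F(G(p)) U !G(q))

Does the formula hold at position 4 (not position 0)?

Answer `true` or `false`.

Answer: false

Derivation:
s_0={p,r}: (F(G(p)) U !G(q))=True F(G(p))=True G(p)=False p=True !G(q)=True G(q)=False q=False
s_1={q,r,s}: (F(G(p)) U !G(q))=True F(G(p))=True G(p)=False p=False !G(q)=True G(q)=False q=True
s_2={q}: (F(G(p)) U !G(q))=True F(G(p))=True G(p)=False p=False !G(q)=True G(q)=False q=True
s_3={s}: (F(G(p)) U !G(q))=True F(G(p))=True G(p)=False p=False !G(q)=True G(q)=False q=False
s_4={p,q,s}: (F(G(p)) U !G(q))=False F(G(p))=True G(p)=True p=True !G(q)=False G(q)=True q=True
Evaluating at position 4: result = False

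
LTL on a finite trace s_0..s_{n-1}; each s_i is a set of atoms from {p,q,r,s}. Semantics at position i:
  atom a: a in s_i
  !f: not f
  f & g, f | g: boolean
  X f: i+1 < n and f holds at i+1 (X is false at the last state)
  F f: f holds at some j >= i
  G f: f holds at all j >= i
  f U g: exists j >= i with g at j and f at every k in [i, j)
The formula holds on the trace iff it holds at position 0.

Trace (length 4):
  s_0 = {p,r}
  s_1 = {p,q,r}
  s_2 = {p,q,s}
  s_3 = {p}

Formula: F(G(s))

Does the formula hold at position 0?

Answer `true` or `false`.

s_0={p,r}: F(G(s))=False G(s)=False s=False
s_1={p,q,r}: F(G(s))=False G(s)=False s=False
s_2={p,q,s}: F(G(s))=False G(s)=False s=True
s_3={p}: F(G(s))=False G(s)=False s=False

Answer: false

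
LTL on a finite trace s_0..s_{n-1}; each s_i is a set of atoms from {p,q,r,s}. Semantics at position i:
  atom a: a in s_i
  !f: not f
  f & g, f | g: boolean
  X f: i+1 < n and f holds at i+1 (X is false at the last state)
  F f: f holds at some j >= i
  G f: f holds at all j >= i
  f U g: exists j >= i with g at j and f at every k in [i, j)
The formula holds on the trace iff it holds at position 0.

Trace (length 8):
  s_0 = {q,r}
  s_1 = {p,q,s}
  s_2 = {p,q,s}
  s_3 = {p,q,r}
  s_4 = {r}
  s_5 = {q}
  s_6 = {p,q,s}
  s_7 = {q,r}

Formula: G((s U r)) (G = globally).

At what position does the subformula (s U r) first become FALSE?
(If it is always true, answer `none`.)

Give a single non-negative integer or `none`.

Answer: 5

Derivation:
s_0={q,r}: (s U r)=True s=False r=True
s_1={p,q,s}: (s U r)=True s=True r=False
s_2={p,q,s}: (s U r)=True s=True r=False
s_3={p,q,r}: (s U r)=True s=False r=True
s_4={r}: (s U r)=True s=False r=True
s_5={q}: (s U r)=False s=False r=False
s_6={p,q,s}: (s U r)=True s=True r=False
s_7={q,r}: (s U r)=True s=False r=True
G((s U r)) holds globally = False
First violation at position 5.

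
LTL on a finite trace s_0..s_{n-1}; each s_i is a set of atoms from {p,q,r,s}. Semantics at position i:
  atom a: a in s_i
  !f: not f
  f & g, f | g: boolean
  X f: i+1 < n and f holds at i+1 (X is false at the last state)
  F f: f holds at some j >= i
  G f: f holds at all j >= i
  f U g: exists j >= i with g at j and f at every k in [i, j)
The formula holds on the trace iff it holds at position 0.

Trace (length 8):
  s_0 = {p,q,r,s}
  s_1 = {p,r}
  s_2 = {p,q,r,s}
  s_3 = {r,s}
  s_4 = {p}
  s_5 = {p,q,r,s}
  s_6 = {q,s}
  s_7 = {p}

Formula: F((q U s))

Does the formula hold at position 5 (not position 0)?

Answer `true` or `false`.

Answer: true

Derivation:
s_0={p,q,r,s}: F((q U s))=True (q U s)=True q=True s=True
s_1={p,r}: F((q U s))=True (q U s)=False q=False s=False
s_2={p,q,r,s}: F((q U s))=True (q U s)=True q=True s=True
s_3={r,s}: F((q U s))=True (q U s)=True q=False s=True
s_4={p}: F((q U s))=True (q U s)=False q=False s=False
s_5={p,q,r,s}: F((q U s))=True (q U s)=True q=True s=True
s_6={q,s}: F((q U s))=True (q U s)=True q=True s=True
s_7={p}: F((q U s))=False (q U s)=False q=False s=False
Evaluating at position 5: result = True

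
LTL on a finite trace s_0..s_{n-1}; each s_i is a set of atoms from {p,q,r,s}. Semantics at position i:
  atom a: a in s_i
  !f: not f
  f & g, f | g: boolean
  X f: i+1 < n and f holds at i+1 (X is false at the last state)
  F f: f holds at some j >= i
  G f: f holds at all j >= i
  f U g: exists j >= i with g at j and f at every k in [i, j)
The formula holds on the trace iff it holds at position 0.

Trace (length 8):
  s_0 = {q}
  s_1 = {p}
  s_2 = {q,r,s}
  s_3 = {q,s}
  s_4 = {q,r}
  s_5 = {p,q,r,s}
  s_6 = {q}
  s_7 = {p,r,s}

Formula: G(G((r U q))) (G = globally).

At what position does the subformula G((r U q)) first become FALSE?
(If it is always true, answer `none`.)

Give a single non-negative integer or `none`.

s_0={q}: G((r U q))=False (r U q)=True r=False q=True
s_1={p}: G((r U q))=False (r U q)=False r=False q=False
s_2={q,r,s}: G((r U q))=False (r U q)=True r=True q=True
s_3={q,s}: G((r U q))=False (r U q)=True r=False q=True
s_4={q,r}: G((r U q))=False (r U q)=True r=True q=True
s_5={p,q,r,s}: G((r U q))=False (r U q)=True r=True q=True
s_6={q}: G((r U q))=False (r U q)=True r=False q=True
s_7={p,r,s}: G((r U q))=False (r U q)=False r=True q=False
G(G((r U q))) holds globally = False
First violation at position 0.

Answer: 0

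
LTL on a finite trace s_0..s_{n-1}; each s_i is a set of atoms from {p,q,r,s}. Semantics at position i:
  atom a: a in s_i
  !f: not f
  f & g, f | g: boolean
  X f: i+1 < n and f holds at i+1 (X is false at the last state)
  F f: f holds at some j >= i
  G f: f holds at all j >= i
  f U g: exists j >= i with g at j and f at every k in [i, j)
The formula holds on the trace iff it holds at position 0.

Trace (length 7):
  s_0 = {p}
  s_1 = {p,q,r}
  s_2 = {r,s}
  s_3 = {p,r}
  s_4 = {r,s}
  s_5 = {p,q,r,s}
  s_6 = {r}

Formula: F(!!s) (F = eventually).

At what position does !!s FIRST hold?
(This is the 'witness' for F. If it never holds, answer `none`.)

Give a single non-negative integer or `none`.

Answer: 2

Derivation:
s_0={p}: !!s=False !s=True s=False
s_1={p,q,r}: !!s=False !s=True s=False
s_2={r,s}: !!s=True !s=False s=True
s_3={p,r}: !!s=False !s=True s=False
s_4={r,s}: !!s=True !s=False s=True
s_5={p,q,r,s}: !!s=True !s=False s=True
s_6={r}: !!s=False !s=True s=False
F(!!s) holds; first witness at position 2.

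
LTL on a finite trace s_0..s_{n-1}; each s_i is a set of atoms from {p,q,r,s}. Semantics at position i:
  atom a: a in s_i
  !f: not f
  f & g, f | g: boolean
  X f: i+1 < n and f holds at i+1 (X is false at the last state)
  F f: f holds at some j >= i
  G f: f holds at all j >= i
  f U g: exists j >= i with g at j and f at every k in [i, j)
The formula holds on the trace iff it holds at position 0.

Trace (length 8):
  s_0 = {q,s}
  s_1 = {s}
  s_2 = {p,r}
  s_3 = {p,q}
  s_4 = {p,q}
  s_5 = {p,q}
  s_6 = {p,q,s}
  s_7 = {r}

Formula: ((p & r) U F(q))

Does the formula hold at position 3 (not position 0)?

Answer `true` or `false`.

Answer: true

Derivation:
s_0={q,s}: ((p & r) U F(q))=True (p & r)=False p=False r=False F(q)=True q=True
s_1={s}: ((p & r) U F(q))=True (p & r)=False p=False r=False F(q)=True q=False
s_2={p,r}: ((p & r) U F(q))=True (p & r)=True p=True r=True F(q)=True q=False
s_3={p,q}: ((p & r) U F(q))=True (p & r)=False p=True r=False F(q)=True q=True
s_4={p,q}: ((p & r) U F(q))=True (p & r)=False p=True r=False F(q)=True q=True
s_5={p,q}: ((p & r) U F(q))=True (p & r)=False p=True r=False F(q)=True q=True
s_6={p,q,s}: ((p & r) U F(q))=True (p & r)=False p=True r=False F(q)=True q=True
s_7={r}: ((p & r) U F(q))=False (p & r)=False p=False r=True F(q)=False q=False
Evaluating at position 3: result = True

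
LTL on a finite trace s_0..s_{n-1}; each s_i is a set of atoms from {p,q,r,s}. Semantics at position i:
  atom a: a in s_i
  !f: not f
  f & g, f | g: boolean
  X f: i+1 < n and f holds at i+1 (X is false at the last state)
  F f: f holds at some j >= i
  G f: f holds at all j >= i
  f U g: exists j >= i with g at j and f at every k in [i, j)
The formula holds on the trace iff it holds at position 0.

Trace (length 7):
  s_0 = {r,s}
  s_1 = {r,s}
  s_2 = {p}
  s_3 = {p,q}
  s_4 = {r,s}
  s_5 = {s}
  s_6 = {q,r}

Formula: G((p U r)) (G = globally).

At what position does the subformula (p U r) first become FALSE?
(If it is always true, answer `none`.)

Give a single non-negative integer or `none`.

Answer: 5

Derivation:
s_0={r,s}: (p U r)=True p=False r=True
s_1={r,s}: (p U r)=True p=False r=True
s_2={p}: (p U r)=True p=True r=False
s_3={p,q}: (p U r)=True p=True r=False
s_4={r,s}: (p U r)=True p=False r=True
s_5={s}: (p U r)=False p=False r=False
s_6={q,r}: (p U r)=True p=False r=True
G((p U r)) holds globally = False
First violation at position 5.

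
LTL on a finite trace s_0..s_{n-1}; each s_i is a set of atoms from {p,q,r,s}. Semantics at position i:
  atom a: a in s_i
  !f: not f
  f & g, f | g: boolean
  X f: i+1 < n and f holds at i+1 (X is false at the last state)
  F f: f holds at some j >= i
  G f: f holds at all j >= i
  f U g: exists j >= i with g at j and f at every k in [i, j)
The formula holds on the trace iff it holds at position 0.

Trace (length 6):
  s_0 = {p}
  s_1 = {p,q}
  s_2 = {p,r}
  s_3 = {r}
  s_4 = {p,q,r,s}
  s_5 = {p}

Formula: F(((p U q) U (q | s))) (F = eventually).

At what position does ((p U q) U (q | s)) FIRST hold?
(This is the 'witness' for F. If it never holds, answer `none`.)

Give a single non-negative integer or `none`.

s_0={p}: ((p U q) U (q | s))=True (p U q)=True p=True q=False (q | s)=False s=False
s_1={p,q}: ((p U q) U (q | s))=True (p U q)=True p=True q=True (q | s)=True s=False
s_2={p,r}: ((p U q) U (q | s))=False (p U q)=False p=True q=False (q | s)=False s=False
s_3={r}: ((p U q) U (q | s))=False (p U q)=False p=False q=False (q | s)=False s=False
s_4={p,q,r,s}: ((p U q) U (q | s))=True (p U q)=True p=True q=True (q | s)=True s=True
s_5={p}: ((p U q) U (q | s))=False (p U q)=False p=True q=False (q | s)=False s=False
F(((p U q) U (q | s))) holds; first witness at position 0.

Answer: 0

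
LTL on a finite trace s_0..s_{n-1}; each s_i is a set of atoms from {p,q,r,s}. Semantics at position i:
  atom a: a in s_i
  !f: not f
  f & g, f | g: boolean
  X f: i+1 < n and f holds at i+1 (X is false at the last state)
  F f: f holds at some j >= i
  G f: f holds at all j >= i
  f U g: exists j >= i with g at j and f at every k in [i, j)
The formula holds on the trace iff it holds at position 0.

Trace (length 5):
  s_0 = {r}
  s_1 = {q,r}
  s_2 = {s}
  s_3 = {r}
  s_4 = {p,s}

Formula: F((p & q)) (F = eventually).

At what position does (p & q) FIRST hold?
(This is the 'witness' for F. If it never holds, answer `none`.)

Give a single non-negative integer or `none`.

Answer: none

Derivation:
s_0={r}: (p & q)=False p=False q=False
s_1={q,r}: (p & q)=False p=False q=True
s_2={s}: (p & q)=False p=False q=False
s_3={r}: (p & q)=False p=False q=False
s_4={p,s}: (p & q)=False p=True q=False
F((p & q)) does not hold (no witness exists).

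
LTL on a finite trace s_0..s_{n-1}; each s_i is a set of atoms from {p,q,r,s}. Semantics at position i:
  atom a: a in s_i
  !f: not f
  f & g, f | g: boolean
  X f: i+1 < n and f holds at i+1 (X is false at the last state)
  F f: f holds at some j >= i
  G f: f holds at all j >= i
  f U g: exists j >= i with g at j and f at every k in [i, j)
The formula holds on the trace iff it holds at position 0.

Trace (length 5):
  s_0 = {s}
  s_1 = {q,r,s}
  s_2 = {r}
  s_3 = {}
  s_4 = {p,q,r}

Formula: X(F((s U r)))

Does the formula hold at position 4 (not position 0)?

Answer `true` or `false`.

s_0={s}: X(F((s U r)))=True F((s U r))=True (s U r)=True s=True r=False
s_1={q,r,s}: X(F((s U r)))=True F((s U r))=True (s U r)=True s=True r=True
s_2={r}: X(F((s U r)))=True F((s U r))=True (s U r)=True s=False r=True
s_3={}: X(F((s U r)))=True F((s U r))=True (s U r)=False s=False r=False
s_4={p,q,r}: X(F((s U r)))=False F((s U r))=True (s U r)=True s=False r=True
Evaluating at position 4: result = False

Answer: false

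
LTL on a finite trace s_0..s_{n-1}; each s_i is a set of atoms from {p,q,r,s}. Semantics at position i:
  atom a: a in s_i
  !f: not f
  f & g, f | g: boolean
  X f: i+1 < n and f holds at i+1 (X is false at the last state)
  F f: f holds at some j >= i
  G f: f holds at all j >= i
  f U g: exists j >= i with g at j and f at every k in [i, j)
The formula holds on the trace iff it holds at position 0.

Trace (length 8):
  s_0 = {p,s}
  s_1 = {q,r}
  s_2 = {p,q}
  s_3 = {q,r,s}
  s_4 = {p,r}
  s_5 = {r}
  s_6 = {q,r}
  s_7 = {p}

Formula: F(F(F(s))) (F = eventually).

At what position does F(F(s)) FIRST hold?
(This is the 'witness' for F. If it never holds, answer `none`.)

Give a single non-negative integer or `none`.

Answer: 0

Derivation:
s_0={p,s}: F(F(s))=True F(s)=True s=True
s_1={q,r}: F(F(s))=True F(s)=True s=False
s_2={p,q}: F(F(s))=True F(s)=True s=False
s_3={q,r,s}: F(F(s))=True F(s)=True s=True
s_4={p,r}: F(F(s))=False F(s)=False s=False
s_5={r}: F(F(s))=False F(s)=False s=False
s_6={q,r}: F(F(s))=False F(s)=False s=False
s_7={p}: F(F(s))=False F(s)=False s=False
F(F(F(s))) holds; first witness at position 0.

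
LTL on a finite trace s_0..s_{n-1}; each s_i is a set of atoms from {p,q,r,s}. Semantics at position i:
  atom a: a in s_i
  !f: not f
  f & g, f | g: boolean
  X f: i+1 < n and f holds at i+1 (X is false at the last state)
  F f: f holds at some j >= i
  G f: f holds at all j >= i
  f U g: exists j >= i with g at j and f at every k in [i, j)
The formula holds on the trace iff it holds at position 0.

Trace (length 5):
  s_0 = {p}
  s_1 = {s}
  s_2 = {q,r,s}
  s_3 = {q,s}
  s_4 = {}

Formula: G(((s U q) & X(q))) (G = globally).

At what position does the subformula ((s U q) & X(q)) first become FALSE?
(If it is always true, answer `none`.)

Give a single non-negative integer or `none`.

s_0={p}: ((s U q) & X(q))=False (s U q)=False s=False q=False X(q)=False
s_1={s}: ((s U q) & X(q))=True (s U q)=True s=True q=False X(q)=True
s_2={q,r,s}: ((s U q) & X(q))=True (s U q)=True s=True q=True X(q)=True
s_3={q,s}: ((s U q) & X(q))=False (s U q)=True s=True q=True X(q)=False
s_4={}: ((s U q) & X(q))=False (s U q)=False s=False q=False X(q)=False
G(((s U q) & X(q))) holds globally = False
First violation at position 0.

Answer: 0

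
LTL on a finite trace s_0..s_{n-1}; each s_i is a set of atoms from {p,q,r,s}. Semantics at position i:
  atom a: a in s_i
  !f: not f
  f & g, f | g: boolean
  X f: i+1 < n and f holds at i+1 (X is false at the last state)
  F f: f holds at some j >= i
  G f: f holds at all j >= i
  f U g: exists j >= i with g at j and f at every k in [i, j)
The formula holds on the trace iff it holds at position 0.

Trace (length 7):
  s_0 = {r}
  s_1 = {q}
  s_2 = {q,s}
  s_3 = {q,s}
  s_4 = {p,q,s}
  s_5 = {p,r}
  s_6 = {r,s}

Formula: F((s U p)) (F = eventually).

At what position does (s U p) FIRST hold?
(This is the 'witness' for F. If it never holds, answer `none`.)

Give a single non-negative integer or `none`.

s_0={r}: (s U p)=False s=False p=False
s_1={q}: (s U p)=False s=False p=False
s_2={q,s}: (s U p)=True s=True p=False
s_3={q,s}: (s U p)=True s=True p=False
s_4={p,q,s}: (s U p)=True s=True p=True
s_5={p,r}: (s U p)=True s=False p=True
s_6={r,s}: (s U p)=False s=True p=False
F((s U p)) holds; first witness at position 2.

Answer: 2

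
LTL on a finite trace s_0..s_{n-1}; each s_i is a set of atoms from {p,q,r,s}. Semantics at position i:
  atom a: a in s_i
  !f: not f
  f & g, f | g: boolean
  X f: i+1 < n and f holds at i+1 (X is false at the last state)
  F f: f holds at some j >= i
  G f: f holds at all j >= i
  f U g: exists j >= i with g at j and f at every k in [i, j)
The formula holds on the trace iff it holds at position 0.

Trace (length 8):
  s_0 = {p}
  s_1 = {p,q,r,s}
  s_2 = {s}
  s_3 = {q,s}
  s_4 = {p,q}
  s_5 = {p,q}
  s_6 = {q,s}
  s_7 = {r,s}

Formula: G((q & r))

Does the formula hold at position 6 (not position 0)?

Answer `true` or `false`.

s_0={p}: G((q & r))=False (q & r)=False q=False r=False
s_1={p,q,r,s}: G((q & r))=False (q & r)=True q=True r=True
s_2={s}: G((q & r))=False (q & r)=False q=False r=False
s_3={q,s}: G((q & r))=False (q & r)=False q=True r=False
s_4={p,q}: G((q & r))=False (q & r)=False q=True r=False
s_5={p,q}: G((q & r))=False (q & r)=False q=True r=False
s_6={q,s}: G((q & r))=False (q & r)=False q=True r=False
s_7={r,s}: G((q & r))=False (q & r)=False q=False r=True
Evaluating at position 6: result = False

Answer: false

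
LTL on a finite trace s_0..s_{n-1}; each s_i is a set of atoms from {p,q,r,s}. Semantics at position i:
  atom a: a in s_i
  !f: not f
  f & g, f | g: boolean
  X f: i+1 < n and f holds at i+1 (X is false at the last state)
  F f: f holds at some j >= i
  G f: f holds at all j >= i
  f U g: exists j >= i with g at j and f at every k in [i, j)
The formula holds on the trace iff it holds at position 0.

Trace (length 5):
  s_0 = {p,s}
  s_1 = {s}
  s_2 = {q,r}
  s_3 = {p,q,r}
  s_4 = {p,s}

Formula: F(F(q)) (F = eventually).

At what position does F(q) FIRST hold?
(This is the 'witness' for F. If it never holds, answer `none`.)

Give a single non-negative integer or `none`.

s_0={p,s}: F(q)=True q=False
s_1={s}: F(q)=True q=False
s_2={q,r}: F(q)=True q=True
s_3={p,q,r}: F(q)=True q=True
s_4={p,s}: F(q)=False q=False
F(F(q)) holds; first witness at position 0.

Answer: 0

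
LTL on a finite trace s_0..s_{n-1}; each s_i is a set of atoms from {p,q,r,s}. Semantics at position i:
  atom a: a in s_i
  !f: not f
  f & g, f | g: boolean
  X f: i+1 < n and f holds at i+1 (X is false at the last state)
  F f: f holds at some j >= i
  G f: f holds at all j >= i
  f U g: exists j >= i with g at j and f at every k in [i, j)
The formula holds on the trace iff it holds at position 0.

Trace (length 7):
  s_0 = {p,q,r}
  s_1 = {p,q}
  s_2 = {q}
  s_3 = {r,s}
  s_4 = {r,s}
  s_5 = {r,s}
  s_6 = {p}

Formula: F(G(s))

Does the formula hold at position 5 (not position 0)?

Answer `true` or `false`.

s_0={p,q,r}: F(G(s))=False G(s)=False s=False
s_1={p,q}: F(G(s))=False G(s)=False s=False
s_2={q}: F(G(s))=False G(s)=False s=False
s_3={r,s}: F(G(s))=False G(s)=False s=True
s_4={r,s}: F(G(s))=False G(s)=False s=True
s_5={r,s}: F(G(s))=False G(s)=False s=True
s_6={p}: F(G(s))=False G(s)=False s=False
Evaluating at position 5: result = False

Answer: false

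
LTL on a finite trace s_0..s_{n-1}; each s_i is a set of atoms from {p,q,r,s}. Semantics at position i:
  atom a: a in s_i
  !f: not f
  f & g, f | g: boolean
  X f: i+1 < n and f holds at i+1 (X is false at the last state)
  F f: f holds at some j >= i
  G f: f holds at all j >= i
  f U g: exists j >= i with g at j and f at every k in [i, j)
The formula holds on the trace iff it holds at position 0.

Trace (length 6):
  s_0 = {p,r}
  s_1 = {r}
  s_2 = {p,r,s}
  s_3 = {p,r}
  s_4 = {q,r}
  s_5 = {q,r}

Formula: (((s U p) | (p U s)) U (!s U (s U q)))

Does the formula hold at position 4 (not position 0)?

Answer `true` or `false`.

Answer: true

Derivation:
s_0={p,r}: (((s U p) | (p U s)) U (!s U (s U q)))=False ((s U p) | (p U s))=True (s U p)=True s=False p=True (p U s)=False (!s U (s U q))=False !s=True (s U q)=False q=False
s_1={r}: (((s U p) | (p U s)) U (!s U (s U q)))=False ((s U p) | (p U s))=False (s U p)=False s=False p=False (p U s)=False (!s U (s U q))=False !s=True (s U q)=False q=False
s_2={p,r,s}: (((s U p) | (p U s)) U (!s U (s U q)))=True ((s U p) | (p U s))=True (s U p)=True s=True p=True (p U s)=True (!s U (s U q))=False !s=False (s U q)=False q=False
s_3={p,r}: (((s U p) | (p U s)) U (!s U (s U q)))=True ((s U p) | (p U s))=True (s U p)=True s=False p=True (p U s)=False (!s U (s U q))=True !s=True (s U q)=False q=False
s_4={q,r}: (((s U p) | (p U s)) U (!s U (s U q)))=True ((s U p) | (p U s))=False (s U p)=False s=False p=False (p U s)=False (!s U (s U q))=True !s=True (s U q)=True q=True
s_5={q,r}: (((s U p) | (p U s)) U (!s U (s U q)))=True ((s U p) | (p U s))=False (s U p)=False s=False p=False (p U s)=False (!s U (s U q))=True !s=True (s U q)=True q=True
Evaluating at position 4: result = True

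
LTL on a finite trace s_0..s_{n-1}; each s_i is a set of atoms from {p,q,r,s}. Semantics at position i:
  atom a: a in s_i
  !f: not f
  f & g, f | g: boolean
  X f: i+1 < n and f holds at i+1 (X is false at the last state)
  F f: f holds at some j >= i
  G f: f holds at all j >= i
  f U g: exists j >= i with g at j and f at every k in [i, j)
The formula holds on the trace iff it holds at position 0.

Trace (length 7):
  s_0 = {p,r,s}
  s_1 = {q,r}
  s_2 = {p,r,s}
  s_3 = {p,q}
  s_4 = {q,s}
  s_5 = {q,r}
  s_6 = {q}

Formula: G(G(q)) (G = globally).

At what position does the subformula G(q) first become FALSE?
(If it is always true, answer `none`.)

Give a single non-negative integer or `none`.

Answer: 0

Derivation:
s_0={p,r,s}: G(q)=False q=False
s_1={q,r}: G(q)=False q=True
s_2={p,r,s}: G(q)=False q=False
s_3={p,q}: G(q)=True q=True
s_4={q,s}: G(q)=True q=True
s_5={q,r}: G(q)=True q=True
s_6={q}: G(q)=True q=True
G(G(q)) holds globally = False
First violation at position 0.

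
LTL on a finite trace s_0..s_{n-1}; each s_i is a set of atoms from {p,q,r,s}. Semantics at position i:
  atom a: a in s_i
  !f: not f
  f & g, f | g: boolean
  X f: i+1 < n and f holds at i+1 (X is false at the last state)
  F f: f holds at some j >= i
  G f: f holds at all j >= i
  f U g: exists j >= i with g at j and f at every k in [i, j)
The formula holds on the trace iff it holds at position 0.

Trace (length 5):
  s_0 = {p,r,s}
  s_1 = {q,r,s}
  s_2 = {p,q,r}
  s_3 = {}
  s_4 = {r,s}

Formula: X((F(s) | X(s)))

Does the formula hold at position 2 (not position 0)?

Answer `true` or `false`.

s_0={p,r,s}: X((F(s) | X(s)))=True (F(s) | X(s))=True F(s)=True s=True X(s)=True
s_1={q,r,s}: X((F(s) | X(s)))=True (F(s) | X(s))=True F(s)=True s=True X(s)=False
s_2={p,q,r}: X((F(s) | X(s)))=True (F(s) | X(s))=True F(s)=True s=False X(s)=False
s_3={}: X((F(s) | X(s)))=True (F(s) | X(s))=True F(s)=True s=False X(s)=True
s_4={r,s}: X((F(s) | X(s)))=False (F(s) | X(s))=True F(s)=True s=True X(s)=False
Evaluating at position 2: result = True

Answer: true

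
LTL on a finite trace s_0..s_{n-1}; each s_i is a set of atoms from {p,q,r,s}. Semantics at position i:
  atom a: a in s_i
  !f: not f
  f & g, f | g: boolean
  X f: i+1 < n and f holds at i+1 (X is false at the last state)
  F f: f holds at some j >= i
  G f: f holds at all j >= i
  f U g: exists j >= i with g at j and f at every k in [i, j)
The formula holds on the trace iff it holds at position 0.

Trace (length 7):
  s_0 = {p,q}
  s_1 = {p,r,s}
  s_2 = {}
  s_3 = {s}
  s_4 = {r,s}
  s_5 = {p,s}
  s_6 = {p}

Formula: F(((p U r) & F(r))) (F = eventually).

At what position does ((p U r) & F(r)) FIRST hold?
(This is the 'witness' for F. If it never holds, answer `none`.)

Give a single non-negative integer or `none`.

Answer: 0

Derivation:
s_0={p,q}: ((p U r) & F(r))=True (p U r)=True p=True r=False F(r)=True
s_1={p,r,s}: ((p U r) & F(r))=True (p U r)=True p=True r=True F(r)=True
s_2={}: ((p U r) & F(r))=False (p U r)=False p=False r=False F(r)=True
s_3={s}: ((p U r) & F(r))=False (p U r)=False p=False r=False F(r)=True
s_4={r,s}: ((p U r) & F(r))=True (p U r)=True p=False r=True F(r)=True
s_5={p,s}: ((p U r) & F(r))=False (p U r)=False p=True r=False F(r)=False
s_6={p}: ((p U r) & F(r))=False (p U r)=False p=True r=False F(r)=False
F(((p U r) & F(r))) holds; first witness at position 0.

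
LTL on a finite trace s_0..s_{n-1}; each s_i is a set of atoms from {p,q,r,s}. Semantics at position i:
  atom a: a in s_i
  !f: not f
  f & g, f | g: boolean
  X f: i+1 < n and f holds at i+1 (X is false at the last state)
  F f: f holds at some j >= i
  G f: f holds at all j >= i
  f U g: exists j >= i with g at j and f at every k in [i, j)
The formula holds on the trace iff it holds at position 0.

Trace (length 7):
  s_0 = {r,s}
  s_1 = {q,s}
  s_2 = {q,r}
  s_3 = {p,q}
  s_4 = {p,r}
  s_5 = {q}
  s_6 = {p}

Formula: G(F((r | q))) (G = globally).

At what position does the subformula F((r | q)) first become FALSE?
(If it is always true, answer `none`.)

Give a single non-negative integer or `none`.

s_0={r,s}: F((r | q))=True (r | q)=True r=True q=False
s_1={q,s}: F((r | q))=True (r | q)=True r=False q=True
s_2={q,r}: F((r | q))=True (r | q)=True r=True q=True
s_3={p,q}: F((r | q))=True (r | q)=True r=False q=True
s_4={p,r}: F((r | q))=True (r | q)=True r=True q=False
s_5={q}: F((r | q))=True (r | q)=True r=False q=True
s_6={p}: F((r | q))=False (r | q)=False r=False q=False
G(F((r | q))) holds globally = False
First violation at position 6.

Answer: 6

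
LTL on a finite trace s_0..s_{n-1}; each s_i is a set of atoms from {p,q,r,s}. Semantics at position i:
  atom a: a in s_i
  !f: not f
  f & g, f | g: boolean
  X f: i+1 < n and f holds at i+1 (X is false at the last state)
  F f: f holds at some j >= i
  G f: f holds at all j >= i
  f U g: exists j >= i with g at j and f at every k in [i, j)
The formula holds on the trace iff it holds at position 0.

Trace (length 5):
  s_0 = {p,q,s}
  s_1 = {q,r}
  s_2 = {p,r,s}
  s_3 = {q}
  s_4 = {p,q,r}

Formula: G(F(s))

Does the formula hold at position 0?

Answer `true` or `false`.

s_0={p,q,s}: G(F(s))=False F(s)=True s=True
s_1={q,r}: G(F(s))=False F(s)=True s=False
s_2={p,r,s}: G(F(s))=False F(s)=True s=True
s_3={q}: G(F(s))=False F(s)=False s=False
s_4={p,q,r}: G(F(s))=False F(s)=False s=False

Answer: false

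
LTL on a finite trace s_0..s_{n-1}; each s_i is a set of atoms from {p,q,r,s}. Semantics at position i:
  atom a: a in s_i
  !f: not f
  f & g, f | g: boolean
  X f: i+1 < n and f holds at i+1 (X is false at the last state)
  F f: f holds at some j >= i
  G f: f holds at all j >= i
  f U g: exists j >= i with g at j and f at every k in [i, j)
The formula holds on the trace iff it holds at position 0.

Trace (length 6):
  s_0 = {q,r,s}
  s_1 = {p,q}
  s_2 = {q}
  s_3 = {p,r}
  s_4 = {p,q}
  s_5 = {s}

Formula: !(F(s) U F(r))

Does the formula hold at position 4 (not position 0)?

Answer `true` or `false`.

Answer: true

Derivation:
s_0={q,r,s}: !(F(s) U F(r))=False (F(s) U F(r))=True F(s)=True s=True F(r)=True r=True
s_1={p,q}: !(F(s) U F(r))=False (F(s) U F(r))=True F(s)=True s=False F(r)=True r=False
s_2={q}: !(F(s) U F(r))=False (F(s) U F(r))=True F(s)=True s=False F(r)=True r=False
s_3={p,r}: !(F(s) U F(r))=False (F(s) U F(r))=True F(s)=True s=False F(r)=True r=True
s_4={p,q}: !(F(s) U F(r))=True (F(s) U F(r))=False F(s)=True s=False F(r)=False r=False
s_5={s}: !(F(s) U F(r))=True (F(s) U F(r))=False F(s)=True s=True F(r)=False r=False
Evaluating at position 4: result = True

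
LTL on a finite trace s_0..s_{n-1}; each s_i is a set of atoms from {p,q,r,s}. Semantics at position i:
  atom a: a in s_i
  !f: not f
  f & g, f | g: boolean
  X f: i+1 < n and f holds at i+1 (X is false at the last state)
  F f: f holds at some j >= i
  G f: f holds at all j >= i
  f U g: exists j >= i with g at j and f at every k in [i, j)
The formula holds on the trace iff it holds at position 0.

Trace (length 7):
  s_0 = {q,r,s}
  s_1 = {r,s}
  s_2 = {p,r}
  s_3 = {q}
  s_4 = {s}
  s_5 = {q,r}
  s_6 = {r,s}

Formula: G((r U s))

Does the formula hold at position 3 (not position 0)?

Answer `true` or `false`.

s_0={q,r,s}: G((r U s))=False (r U s)=True r=True s=True
s_1={r,s}: G((r U s))=False (r U s)=True r=True s=True
s_2={p,r}: G((r U s))=False (r U s)=False r=True s=False
s_3={q}: G((r U s))=False (r U s)=False r=False s=False
s_4={s}: G((r U s))=True (r U s)=True r=False s=True
s_5={q,r}: G((r U s))=True (r U s)=True r=True s=False
s_6={r,s}: G((r U s))=True (r U s)=True r=True s=True
Evaluating at position 3: result = False

Answer: false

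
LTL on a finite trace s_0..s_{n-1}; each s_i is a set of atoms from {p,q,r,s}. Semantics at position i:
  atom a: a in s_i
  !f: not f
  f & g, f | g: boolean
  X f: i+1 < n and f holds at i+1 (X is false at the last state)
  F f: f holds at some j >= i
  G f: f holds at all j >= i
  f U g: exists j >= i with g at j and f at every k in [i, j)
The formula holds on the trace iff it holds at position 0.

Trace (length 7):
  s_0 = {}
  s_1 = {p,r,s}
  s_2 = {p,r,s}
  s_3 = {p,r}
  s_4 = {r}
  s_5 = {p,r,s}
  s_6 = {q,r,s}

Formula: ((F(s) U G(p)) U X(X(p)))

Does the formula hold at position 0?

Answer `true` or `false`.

Answer: true

Derivation:
s_0={}: ((F(s) U G(p)) U X(X(p)))=True (F(s) U G(p))=False F(s)=True s=False G(p)=False p=False X(X(p))=True X(p)=True
s_1={p,r,s}: ((F(s) U G(p)) U X(X(p)))=True (F(s) U G(p))=False F(s)=True s=True G(p)=False p=True X(X(p))=True X(p)=True
s_2={p,r,s}: ((F(s) U G(p)) U X(X(p)))=False (F(s) U G(p))=False F(s)=True s=True G(p)=False p=True X(X(p))=False X(p)=True
s_3={p,r}: ((F(s) U G(p)) U X(X(p)))=True (F(s) U G(p))=False F(s)=True s=False G(p)=False p=True X(X(p))=True X(p)=False
s_4={r}: ((F(s) U G(p)) U X(X(p)))=False (F(s) U G(p))=False F(s)=True s=False G(p)=False p=False X(X(p))=False X(p)=True
s_5={p,r,s}: ((F(s) U G(p)) U X(X(p)))=False (F(s) U G(p))=False F(s)=True s=True G(p)=False p=True X(X(p))=False X(p)=False
s_6={q,r,s}: ((F(s) U G(p)) U X(X(p)))=False (F(s) U G(p))=False F(s)=True s=True G(p)=False p=False X(X(p))=False X(p)=False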